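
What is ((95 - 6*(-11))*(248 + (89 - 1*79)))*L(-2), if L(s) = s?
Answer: -83076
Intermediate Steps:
((95 - 6*(-11))*(248 + (89 - 1*79)))*L(-2) = ((95 - 6*(-11))*(248 + (89 - 1*79)))*(-2) = ((95 + 66)*(248 + (89 - 79)))*(-2) = (161*(248 + 10))*(-2) = (161*258)*(-2) = 41538*(-2) = -83076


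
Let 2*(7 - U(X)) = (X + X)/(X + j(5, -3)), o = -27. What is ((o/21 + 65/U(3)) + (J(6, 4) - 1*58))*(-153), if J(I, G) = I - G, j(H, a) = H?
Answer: 2694789/371 ≈ 7263.6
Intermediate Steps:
U(X) = 7 - X/(5 + X) (U(X) = 7 - (X + X)/(2*(X + 5)) = 7 - 2*X/(2*(5 + X)) = 7 - X/(5 + X))
((o/21 + 65/U(3)) + (J(6, 4) - 1*58))*(-153) = ((-27/21 + 65/(((35 + 6*3)/(5 + 3)))) + ((6 - 1*4) - 1*58))*(-153) = ((-27*1/21 + 65/(((35 + 18)/8))) + ((6 - 4) - 58))*(-153) = ((-9/7 + 65/(((1/8)*53))) + (2 - 58))*(-153) = ((-9/7 + 65/(53/8)) - 56)*(-153) = ((-9/7 + 65*(8/53)) - 56)*(-153) = ((-9/7 + 520/53) - 56)*(-153) = (3163/371 - 56)*(-153) = -17613/371*(-153) = 2694789/371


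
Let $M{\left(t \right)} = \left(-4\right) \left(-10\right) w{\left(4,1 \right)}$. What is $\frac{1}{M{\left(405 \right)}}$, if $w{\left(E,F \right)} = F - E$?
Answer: $- \frac{1}{120} \approx -0.0083333$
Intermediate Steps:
$M{\left(t \right)} = -120$ ($M{\left(t \right)} = \left(-4\right) \left(-10\right) \left(1 - 4\right) = 40 \left(1 - 4\right) = 40 \left(-3\right) = -120$)
$\frac{1}{M{\left(405 \right)}} = \frac{1}{-120} = - \frac{1}{120}$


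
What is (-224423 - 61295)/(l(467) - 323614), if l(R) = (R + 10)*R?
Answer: 285718/100855 ≈ 2.8330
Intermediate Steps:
l(R) = R*(10 + R) (l(R) = (10 + R)*R = R*(10 + R))
(-224423 - 61295)/(l(467) - 323614) = (-224423 - 61295)/(467*(10 + 467) - 323614) = -285718/(467*477 - 323614) = -285718/(222759 - 323614) = -285718/(-100855) = -285718*(-1/100855) = 285718/100855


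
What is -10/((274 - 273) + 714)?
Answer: -2/143 ≈ -0.013986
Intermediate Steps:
-10/((274 - 273) + 714) = -10/(1 + 714) = -10/715 = (1/715)*(-10) = -2/143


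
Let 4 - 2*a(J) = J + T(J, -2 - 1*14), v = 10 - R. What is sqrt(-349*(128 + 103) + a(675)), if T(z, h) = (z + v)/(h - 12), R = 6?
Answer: I*sqrt(1295078)/4 ≈ 284.5*I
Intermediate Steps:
v = 4 (v = 10 - 1*6 = 10 - 6 = 4)
T(z, h) = (4 + z)/(-12 + h) (T(z, h) = (z + 4)/(h - 12) = (4 + z)/(-12 + h))
a(J) = 29/14 - 27*J/56 (a(J) = 2 - (J + (4 + J)/(-12 + (-2 - 1*14)))/2 = 2 - (J + (4 + J)/(-12 + (-2 - 14)))/2 = 2 - (J + (4 + J)/(-12 - 16))/2 = 2 - (J + (4 + J)/(-28))/2 = 2 - (J - (4 + J)/28)/2 = 2 - (J + (-1/7 - J/28))/2 = 2 - (-1/7 + 27*J/28)/2 = 2 + (1/14 - 27*J/56) = 29/14 - 27*J/56)
sqrt(-349*(128 + 103) + a(675)) = sqrt(-349*(128 + 103) + (29/14 - 27/56*675)) = sqrt(-349*231 + (29/14 - 18225/56)) = sqrt(-80619 - 2587/8) = sqrt(-647539/8) = I*sqrt(1295078)/4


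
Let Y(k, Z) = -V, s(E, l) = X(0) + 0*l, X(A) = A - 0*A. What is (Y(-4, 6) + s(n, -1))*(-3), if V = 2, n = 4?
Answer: 6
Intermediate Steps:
X(A) = A (X(A) = A - 1*0 = A + 0 = A)
s(E, l) = 0 (s(E, l) = 0 + 0*l = 0 + 0 = 0)
Y(k, Z) = -2 (Y(k, Z) = -1*2 = -2)
(Y(-4, 6) + s(n, -1))*(-3) = (-2 + 0)*(-3) = -2*(-3) = 6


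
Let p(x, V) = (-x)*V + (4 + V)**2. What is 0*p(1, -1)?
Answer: 0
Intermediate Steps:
p(x, V) = (4 + V)**2 - V*x (p(x, V) = -V*x + (4 + V)**2 = (4 + V)**2 - V*x)
0*p(1, -1) = 0*((4 - 1)**2 - 1*(-1)*1) = 0*(3**2 + 1) = 0*(9 + 1) = 0*10 = 0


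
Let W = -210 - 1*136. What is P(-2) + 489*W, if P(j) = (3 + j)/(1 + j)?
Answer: -169195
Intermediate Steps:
W = -346 (W = -210 - 136 = -346)
P(j) = (3 + j)/(1 + j)
P(-2) + 489*W = (3 - 2)/(1 - 2) + 489*(-346) = 1/(-1) - 169194 = -1*1 - 169194 = -1 - 169194 = -169195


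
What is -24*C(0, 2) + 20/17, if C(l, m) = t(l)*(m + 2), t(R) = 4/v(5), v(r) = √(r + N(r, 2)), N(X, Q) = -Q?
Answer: 20/17 - 128*√3 ≈ -220.53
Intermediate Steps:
v(r) = √(-2 + r) (v(r) = √(r - 1*2) = √(r - 2) = √(-2 + r))
t(R) = 4*√3/3 (t(R) = 4/(√(-2 + 5)) = 4/(√3) = 4*(√3/3) = 4*√3/3)
C(l, m) = 4*√3*(2 + m)/3 (C(l, m) = (4*√3/3)*(m + 2) = (4*√3/3)*(2 + m) = 4*√3*(2 + m)/3)
-24*C(0, 2) + 20/17 = -32*√3*(2 + 2) + 20/17 = -32*√3*4 + 20*(1/17) = -128*√3 + 20/17 = 20/17 - 128*√3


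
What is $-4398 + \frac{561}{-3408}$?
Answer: $- \frac{4996315}{1136} \approx -4398.2$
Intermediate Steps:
$-4398 + \frac{561}{-3408} = -4398 + 561 \left(- \frac{1}{3408}\right) = -4398 - \frac{187}{1136} = - \frac{4996315}{1136}$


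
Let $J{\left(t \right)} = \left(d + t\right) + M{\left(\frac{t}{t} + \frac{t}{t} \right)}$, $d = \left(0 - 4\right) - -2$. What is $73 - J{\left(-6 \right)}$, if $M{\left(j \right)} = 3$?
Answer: $78$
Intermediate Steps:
$d = -2$ ($d = -4 + 2 = -2$)
$J{\left(t \right)} = 1 + t$ ($J{\left(t \right)} = \left(-2 + t\right) + 3 = 1 + t$)
$73 - J{\left(-6 \right)} = 73 - \left(1 - 6\right) = 73 - -5 = 73 + 5 = 78$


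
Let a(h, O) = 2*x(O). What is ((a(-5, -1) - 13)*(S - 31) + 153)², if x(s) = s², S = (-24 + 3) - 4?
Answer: 591361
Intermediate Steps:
S = -25 (S = -21 - 4 = -25)
a(h, O) = 2*O²
((a(-5, -1) - 13)*(S - 31) + 153)² = ((2*(-1)² - 13)*(-25 - 31) + 153)² = ((2*1 - 13)*(-56) + 153)² = ((2 - 13)*(-56) + 153)² = (-11*(-56) + 153)² = (616 + 153)² = 769² = 591361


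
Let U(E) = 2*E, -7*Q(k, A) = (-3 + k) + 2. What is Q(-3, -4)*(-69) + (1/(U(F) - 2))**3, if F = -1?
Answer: -17671/448 ≈ -39.444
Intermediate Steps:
Q(k, A) = 1/7 - k/7 (Q(k, A) = -((-3 + k) + 2)/7 = -(-1 + k)/7 = 1/7 - k/7)
Q(-3, -4)*(-69) + (1/(U(F) - 2))**3 = (1/7 - 1/7*(-3))*(-69) + (1/(2*(-1) - 2))**3 = (1/7 + 3/7)*(-69) + (1/(-2 - 2))**3 = (4/7)*(-69) + (1/(-4))**3 = -276/7 + (-1/4)**3 = -276/7 - 1/64 = -17671/448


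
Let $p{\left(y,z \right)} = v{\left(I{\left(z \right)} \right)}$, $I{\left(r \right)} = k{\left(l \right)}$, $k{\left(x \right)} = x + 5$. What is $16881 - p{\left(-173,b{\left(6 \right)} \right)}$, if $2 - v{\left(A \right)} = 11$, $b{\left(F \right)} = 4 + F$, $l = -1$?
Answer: $16890$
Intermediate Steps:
$k{\left(x \right)} = 5 + x$
$I{\left(r \right)} = 4$ ($I{\left(r \right)} = 5 - 1 = 4$)
$v{\left(A \right)} = -9$ ($v{\left(A \right)} = 2 - 11 = -9$)
$p{\left(y,z \right)} = -9$
$16881 - p{\left(-173,b{\left(6 \right)} \right)} = 16881 - -9 = 16881 + 9 = 16890$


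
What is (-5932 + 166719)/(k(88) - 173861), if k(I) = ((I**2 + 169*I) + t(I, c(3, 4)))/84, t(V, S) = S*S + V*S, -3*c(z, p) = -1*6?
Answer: -3376527/3645382 ≈ -0.92625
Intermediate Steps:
c(z, p) = 2 (c(z, p) = -(-1)*6/3 = -1/3*(-6) = 2)
t(V, S) = S**2 + S*V
k(I) = 1/21 + I**2/84 + 57*I/28 (k(I) = ((I**2 + 169*I) + 2*(2 + I))/84 = ((I**2 + 169*I) + (4 + 2*I))*(1/84) = (4 + I**2 + 171*I)*(1/84) = 1/21 + I**2/84 + 57*I/28)
(-5932 + 166719)/(k(88) - 173861) = (-5932 + 166719)/((1/21 + (1/84)*88**2 + (57/28)*88) - 173861) = 160787/((1/21 + (1/84)*7744 + 1254/7) - 173861) = 160787/((1/21 + 1936/21 + 1254/7) - 173861) = 160787/(5699/21 - 173861) = 160787/(-3645382/21) = 160787*(-21/3645382) = -3376527/3645382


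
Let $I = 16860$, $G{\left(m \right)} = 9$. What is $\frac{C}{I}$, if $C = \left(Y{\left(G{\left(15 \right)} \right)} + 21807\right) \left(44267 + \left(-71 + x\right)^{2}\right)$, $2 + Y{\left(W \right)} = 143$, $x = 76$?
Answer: $\frac{81010068}{1405} \approx 57658.0$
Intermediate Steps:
$Y{\left(W \right)} = 141$ ($Y{\left(W \right)} = -2 + 143 = 141$)
$C = 972120816$ ($C = \left(141 + 21807\right) \left(44267 + \left(-71 + 76\right)^{2}\right) = 21948 \left(44267 + 5^{2}\right) = 21948 \left(44267 + 25\right) = 21948 \cdot 44292 = 972120816$)
$\frac{C}{I} = \frac{972120816}{16860} = 972120816 \cdot \frac{1}{16860} = \frac{81010068}{1405}$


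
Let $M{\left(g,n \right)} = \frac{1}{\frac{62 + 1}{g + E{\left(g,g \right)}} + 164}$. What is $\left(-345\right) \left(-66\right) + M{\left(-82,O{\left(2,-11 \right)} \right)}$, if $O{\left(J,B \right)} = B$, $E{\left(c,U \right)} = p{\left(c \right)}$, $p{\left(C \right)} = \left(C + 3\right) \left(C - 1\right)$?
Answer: $\frac{3454414855}{151709} \approx 22770.0$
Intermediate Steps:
$p{\left(C \right)} = \left(-1 + C\right) \left(3 + C\right)$ ($p{\left(C \right)} = \left(3 + C\right) \left(-1 + C\right) = \left(-1 + C\right) \left(3 + C\right)$)
$E{\left(c,U \right)} = -3 + c^{2} + 2 c$
$M{\left(g,n \right)} = \frac{1}{164 + \frac{63}{-3 + g^{2} + 3 g}}$ ($M{\left(g,n \right)} = \frac{1}{\frac{62 + 1}{g + \left(-3 + g^{2} + 2 g\right)} + 164} = \frac{1}{\frac{63}{-3 + g^{2} + 3 g} + 164} = \frac{1}{164 + \frac{63}{-3 + g^{2} + 3 g}}$)
$\left(-345\right) \left(-66\right) + M{\left(-82,O{\left(2,-11 \right)} \right)} = \left(-345\right) \left(-66\right) + \frac{-3 + \left(-82\right)^{2} + 3 \left(-82\right)}{-429 + 164 \left(-82\right)^{2} + 492 \left(-82\right)} = 22770 + \frac{-3 + 6724 - 246}{-429 + 164 \cdot 6724 - 40344} = 22770 + \frac{1}{-429 + 1102736 - 40344} \cdot 6475 = 22770 + \frac{1}{1061963} \cdot 6475 = 22770 + \frac{925}{151709} = \frac{3454414855}{151709}$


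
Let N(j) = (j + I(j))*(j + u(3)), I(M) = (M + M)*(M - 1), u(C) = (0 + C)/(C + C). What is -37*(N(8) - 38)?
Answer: -36334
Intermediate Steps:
u(C) = ½ (u(C) = C/((2*C)) = C*(1/(2*C)) = ½)
I(M) = 2*M*(-1 + M) (I(M) = (2*M)*(-1 + M) = 2*M*(-1 + M))
N(j) = (½ + j)*(j + 2*j*(-1 + j)) (N(j) = (j + 2*j*(-1 + j))*(j + ½) = (j + 2*j*(-1 + j))*(½ + j) = (½ + j)*(j + 2*j*(-1 + j)))
-37*(N(8) - 38) = -37*((2*8³ - ½*8) - 38) = -37*((2*512 - 4) - 38) = -37*((1024 - 4) - 38) = -37*(1020 - 38) = -37*982 = -36334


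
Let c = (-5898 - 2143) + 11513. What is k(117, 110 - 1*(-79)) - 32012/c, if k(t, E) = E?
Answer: 156049/868 ≈ 179.78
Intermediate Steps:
c = 3472 (c = -8041 + 11513 = 3472)
k(117, 110 - 1*(-79)) - 32012/c = (110 - 1*(-79)) - 32012/3472 = (110 + 79) - 32012/3472 = 189 - 1*8003/868 = 189 - 8003/868 = 156049/868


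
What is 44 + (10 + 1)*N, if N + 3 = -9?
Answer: -88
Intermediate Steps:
N = -12 (N = -3 - 9 = -12)
44 + (10 + 1)*N = 44 + (10 + 1)*(-12) = 44 + 11*(-12) = 44 - 132 = -88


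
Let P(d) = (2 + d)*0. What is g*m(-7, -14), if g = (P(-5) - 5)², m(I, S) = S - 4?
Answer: -450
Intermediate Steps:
m(I, S) = -4 + S
P(d) = 0
g = 25 (g = (0 - 5)² = (-5)² = 25)
g*m(-7, -14) = 25*(-4 - 14) = 25*(-18) = -450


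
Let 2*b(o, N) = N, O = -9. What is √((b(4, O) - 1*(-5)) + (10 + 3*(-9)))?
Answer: I*√66/2 ≈ 4.062*I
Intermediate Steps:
b(o, N) = N/2
√((b(4, O) - 1*(-5)) + (10 + 3*(-9))) = √(((½)*(-9) - 1*(-5)) + (10 + 3*(-9))) = √((-9/2 + 5) + (10 - 27)) = √(½ - 17) = √(-33/2) = I*√66/2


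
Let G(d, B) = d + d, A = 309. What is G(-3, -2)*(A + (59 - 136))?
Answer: -1392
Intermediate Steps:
G(d, B) = 2*d
G(-3, -2)*(A + (59 - 136)) = (2*(-3))*(309 + (59 - 136)) = -6*(309 - 77) = -6*232 = -1392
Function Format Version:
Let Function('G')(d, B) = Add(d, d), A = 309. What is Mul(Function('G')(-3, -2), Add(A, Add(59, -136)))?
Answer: -1392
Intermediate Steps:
Function('G')(d, B) = Mul(2, d)
Mul(Function('G')(-3, -2), Add(A, Add(59, -136))) = Mul(Mul(2, -3), Add(309, Add(59, -136))) = Mul(-6, Add(309, -77)) = Mul(-6, 232) = -1392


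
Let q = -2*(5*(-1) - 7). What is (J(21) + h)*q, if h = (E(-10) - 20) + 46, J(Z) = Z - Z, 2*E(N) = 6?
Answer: 696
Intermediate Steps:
E(N) = 3 (E(N) = (½)*6 = 3)
J(Z) = 0
q = 24 (q = -2*(-5 - 7) = -2*(-12) = 24)
h = 29 (h = (3 - 20) + 46 = -17 + 46 = 29)
(J(21) + h)*q = (0 + 29)*24 = 29*24 = 696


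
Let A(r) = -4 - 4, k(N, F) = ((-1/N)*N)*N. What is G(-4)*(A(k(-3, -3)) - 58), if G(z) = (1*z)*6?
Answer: 1584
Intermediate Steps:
k(N, F) = -N
A(r) = -8
G(z) = 6*z (G(z) = z*6 = 6*z)
G(-4)*(A(k(-3, -3)) - 58) = (6*(-4))*(-8 - 58) = -24*(-66) = 1584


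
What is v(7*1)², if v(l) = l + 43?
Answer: 2500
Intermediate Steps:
v(l) = 43 + l
v(7*1)² = (43 + 7*1)² = (43 + 7)² = 50² = 2500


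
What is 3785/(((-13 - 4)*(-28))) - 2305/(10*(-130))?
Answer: 75221/7735 ≈ 9.7248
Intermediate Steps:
3785/(((-13 - 4)*(-28))) - 2305/(10*(-130)) = 3785/((-17*(-28))) - 2305/(-1300) = 3785/476 - 2305*(-1/1300) = 3785*(1/476) + 461/260 = 3785/476 + 461/260 = 75221/7735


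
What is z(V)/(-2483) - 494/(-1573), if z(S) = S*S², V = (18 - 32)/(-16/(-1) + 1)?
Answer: 463893226/1476076459 ≈ 0.31427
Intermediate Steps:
V = -14/17 (V = -14/(-16*(-1) + 1) = -14/(16 + 1) = -14/17 ≈ -0.82353)
z(S) = S³
z(V)/(-2483) - 494/(-1573) = (-14/17)³/(-2483) - 494/(-1573) = -2744/4913*(-1/2483) - 494*(-1/1573) = 2744/12198979 + 38/121 = 463893226/1476076459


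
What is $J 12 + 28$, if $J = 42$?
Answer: $532$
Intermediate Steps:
$J 12 + 28 = 42 \cdot 12 + 28 = 504 + 28 = 532$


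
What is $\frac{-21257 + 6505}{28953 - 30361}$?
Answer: $\frac{461}{44} \approx 10.477$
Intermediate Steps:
$\frac{-21257 + 6505}{28953 - 30361} = - \frac{14752}{28953 - 30361} = - \frac{14752}{-1408} = \left(-14752\right) \left(- \frac{1}{1408}\right) = \frac{461}{44}$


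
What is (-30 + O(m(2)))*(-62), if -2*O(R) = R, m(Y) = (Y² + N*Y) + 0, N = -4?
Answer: 1736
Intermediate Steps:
m(Y) = Y² - 4*Y (m(Y) = (Y² - 4*Y) + 0 = Y² - 4*Y)
O(R) = -R/2
(-30 + O(m(2)))*(-62) = (-30 - (-4 + 2))*(-62) = (-30 - (-2))*(-62) = (-30 - ½*(-4))*(-62) = (-30 + 2)*(-62) = -28*(-62) = 1736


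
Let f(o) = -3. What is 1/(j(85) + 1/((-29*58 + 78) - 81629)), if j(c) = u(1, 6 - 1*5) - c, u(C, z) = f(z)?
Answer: -83233/7324505 ≈ -0.011364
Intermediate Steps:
u(C, z) = -3
j(c) = -3 - c
1/(j(85) + 1/((-29*58 + 78) - 81629)) = 1/((-3 - 1*85) + 1/((-29*58 + 78) - 81629)) = 1/((-3 - 85) + 1/((-1682 + 78) - 81629)) = 1/(-88 + 1/(-1604 - 81629)) = 1/(-88 + 1/(-83233)) = 1/(-88 - 1/83233) = 1/(-7324505/83233) = -83233/7324505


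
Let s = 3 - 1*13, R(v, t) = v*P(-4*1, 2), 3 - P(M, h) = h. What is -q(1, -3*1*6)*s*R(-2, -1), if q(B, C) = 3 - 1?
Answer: -40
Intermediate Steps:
P(M, h) = 3 - h
R(v, t) = v (R(v, t) = v*(3 - 1*2) = v*(3 - 2) = v*1 = v)
q(B, C) = 2
s = -10 (s = 3 - 13 = -10)
-q(1, -3*1*6)*s*R(-2, -1) = -2*(-10)*(-2) = -(-20)*(-2) = -1*40 = -40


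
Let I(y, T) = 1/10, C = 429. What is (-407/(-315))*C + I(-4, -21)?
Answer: 116423/210 ≈ 554.40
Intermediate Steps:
I(y, T) = 1/10
(-407/(-315))*C + I(-4, -21) = -407/(-315)*429 + 1/10 = -407*(-1/315)*429 + 1/10 = (407/315)*429 + 1/10 = 58201/105 + 1/10 = 116423/210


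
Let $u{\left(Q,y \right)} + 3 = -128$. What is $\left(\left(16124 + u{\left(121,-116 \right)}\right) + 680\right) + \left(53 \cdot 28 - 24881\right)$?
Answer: $-6724$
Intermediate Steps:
$u{\left(Q,y \right)} = -131$ ($u{\left(Q,y \right)} = -3 - 128 = -131$)
$\left(\left(16124 + u{\left(121,-116 \right)}\right) + 680\right) + \left(53 \cdot 28 - 24881\right) = \left(\left(16124 - 131\right) + 680\right) + \left(53 \cdot 28 - 24881\right) = \left(15993 + 680\right) + \left(1484 - 24881\right) = 16673 - 23397 = -6724$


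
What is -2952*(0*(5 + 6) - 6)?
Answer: 17712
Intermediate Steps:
-2952*(0*(5 + 6) - 6) = -2952*(0*11 - 6) = -2952*(0 - 6) = -2952*(-6) = -369*(-48) = 17712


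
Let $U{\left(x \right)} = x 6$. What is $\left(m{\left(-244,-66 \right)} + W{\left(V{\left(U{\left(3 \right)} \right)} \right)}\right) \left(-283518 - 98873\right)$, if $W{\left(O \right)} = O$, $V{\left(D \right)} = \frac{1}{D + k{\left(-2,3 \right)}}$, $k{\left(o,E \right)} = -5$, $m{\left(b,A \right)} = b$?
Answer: $\frac{1212561861}{13} \approx 9.3274 \cdot 10^{7}$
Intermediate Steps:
$U{\left(x \right)} = 6 x$
$V{\left(D \right)} = \frac{1}{-5 + D}$ ($V{\left(D \right)} = \frac{1}{D - 5} = \frac{1}{-5 + D}$)
$\left(m{\left(-244,-66 \right)} + W{\left(V{\left(U{\left(3 \right)} \right)} \right)}\right) \left(-283518 - 98873\right) = \left(-244 + \frac{1}{-5 + 6 \cdot 3}\right) \left(-283518 - 98873\right) = \left(-244 + \frac{1}{-5 + 18}\right) \left(-382391\right) = \left(-244 + \frac{1}{13}\right) \left(-382391\right) = \left(- \frac{3171}{13}\right) \left(-382391\right) = \frac{1212561861}{13}$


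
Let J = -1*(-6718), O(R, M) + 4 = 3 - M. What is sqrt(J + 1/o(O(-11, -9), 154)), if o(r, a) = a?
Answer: sqrt(159324242)/154 ≈ 81.964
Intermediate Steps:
O(R, M) = -1 - M (O(R, M) = -4 + (3 - M) = -1 - M)
J = 6718
sqrt(J + 1/o(O(-11, -9), 154)) = sqrt(6718 + 1/154) = sqrt(1034573/154) = sqrt(159324242)/154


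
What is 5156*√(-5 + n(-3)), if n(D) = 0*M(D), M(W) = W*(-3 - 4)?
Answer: 5156*I*√5 ≈ 11529.0*I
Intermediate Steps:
M(W) = -7*W (M(W) = W*(-7) = -7*W)
n(D) = 0 (n(D) = 0*(-7*D) = 0)
5156*√(-5 + n(-3)) = 5156*√(-5 + 0) = 5156*√(-5) = 5156*(I*√5) = 5156*I*√5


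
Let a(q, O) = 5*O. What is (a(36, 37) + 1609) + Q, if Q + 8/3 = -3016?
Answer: -3674/3 ≈ -1224.7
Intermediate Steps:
Q = -9056/3 (Q = -8/3 - 3016 = -9056/3 ≈ -3018.7)
(a(36, 37) + 1609) + Q = (5*37 + 1609) - 9056/3 = (185 + 1609) - 9056/3 = 1794 - 9056/3 = -3674/3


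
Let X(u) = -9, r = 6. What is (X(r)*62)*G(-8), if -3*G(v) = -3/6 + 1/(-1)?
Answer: -279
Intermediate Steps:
G(v) = ½ (G(v) = -(-3/6 + 1/(-1))/3 = -(-3*⅙ + 1*(-1))/3 = -(-½ - 1)/3 = -⅓*(-3/2) = ½)
(X(r)*62)*G(-8) = -9*62*(½) = -558*½ = -279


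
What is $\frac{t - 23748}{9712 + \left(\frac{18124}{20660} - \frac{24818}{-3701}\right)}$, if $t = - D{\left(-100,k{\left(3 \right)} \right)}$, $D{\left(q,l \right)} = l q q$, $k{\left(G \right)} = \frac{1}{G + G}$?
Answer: $- \frac{1457454762260}{557388878043} \approx -2.6148$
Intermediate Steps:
$k{\left(G \right)} = \frac{1}{2 G}$
$D{\left(q,l \right)} = l q^{2}$
$t = - \frac{5000}{3}$ ($t = - \frac{1}{2 \cdot 3} \left(-100\right)^{2} = - \frac{1}{2} \cdot \frac{1}{3} \cdot 10000 = - \frac{10000}{6} = \left(-1\right) \frac{5000}{3} = - \frac{5000}{3} \approx -1666.7$)
$\frac{t - 23748}{9712 + \left(\frac{18124}{20660} - \frac{24818}{-3701}\right)} = \frac{- \frac{5000}{3} - 23748}{9712 + \left(\frac{18124}{20660} - \frac{24818}{-3701}\right)} = - \frac{76244}{3 \left(9712 + \left(18124 \cdot \frac{1}{20660} - - \frac{24818}{3701}\right)\right)} = - \frac{76244}{3 \left(9712 + \left(\frac{4531}{5165} + \frac{24818}{3701}\right)\right)} = - \frac{76244}{3 \left(9712 + \frac{144954201}{19115665}\right)} = - \frac{76244}{3 \cdot \frac{185796292681}{19115665}} = \left(- \frac{76244}{3}\right) \frac{19115665}{185796292681} = - \frac{1457454762260}{557388878043}$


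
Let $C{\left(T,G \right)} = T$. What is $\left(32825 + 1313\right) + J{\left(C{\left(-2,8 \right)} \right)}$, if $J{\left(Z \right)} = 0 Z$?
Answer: $34138$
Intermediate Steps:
$J{\left(Z \right)} = 0$
$\left(32825 + 1313\right) + J{\left(C{\left(-2,8 \right)} \right)} = \left(32825 + 1313\right) + 0 = 34138 + 0 = 34138$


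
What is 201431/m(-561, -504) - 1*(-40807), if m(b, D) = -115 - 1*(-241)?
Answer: 5343113/126 ≈ 42406.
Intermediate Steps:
m(b, D) = 126 (m(b, D) = -115 + 241 = 126)
201431/m(-561, -504) - 1*(-40807) = 201431/126 - 1*(-40807) = 201431*(1/126) + 40807 = 201431/126 + 40807 = 5343113/126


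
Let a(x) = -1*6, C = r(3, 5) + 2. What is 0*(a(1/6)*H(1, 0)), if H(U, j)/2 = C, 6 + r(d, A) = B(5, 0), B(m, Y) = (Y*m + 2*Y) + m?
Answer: 0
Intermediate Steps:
B(m, Y) = m + 2*Y + Y*m (B(m, Y) = (2*Y + Y*m) + m = m + 2*Y + Y*m)
r(d, A) = -1 (r(d, A) = -6 + (5 + 2*0 + 0*5) = -6 + (5 + 0 + 0) = -6 + 5 = -1)
C = 1 (C = -1 + 2 = 1)
H(U, j) = 2 (H(U, j) = 2*1 = 2)
a(x) = -6
0*(a(1/6)*H(1, 0)) = 0*(-6*2) = 0*(-12) = 0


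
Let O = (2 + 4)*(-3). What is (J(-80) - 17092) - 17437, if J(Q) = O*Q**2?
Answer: -149729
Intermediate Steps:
O = -18 (O = 6*(-3) = -18)
J(Q) = -18*Q**2
(J(-80) - 17092) - 17437 = (-18*(-80)**2 - 17092) - 17437 = (-18*6400 - 17092) - 17437 = (-115200 - 17092) - 17437 = -132292 - 17437 = -149729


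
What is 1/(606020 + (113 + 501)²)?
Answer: 1/983016 ≈ 1.0173e-6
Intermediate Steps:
1/(606020 + (113 + 501)²) = 1/(606020 + 614²) = 1/(606020 + 376996) = 1/983016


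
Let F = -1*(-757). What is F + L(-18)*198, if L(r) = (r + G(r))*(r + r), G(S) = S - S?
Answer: 129061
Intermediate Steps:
F = 757
G(S) = 0
L(r) = 2*r² (L(r) = (r + 0)*(r + r) = r*(2*r) = 2*r²)
F + L(-18)*198 = 757 + (2*(-18)²)*198 = 757 + (2*324)*198 = 757 + 648*198 = 757 + 128304 = 129061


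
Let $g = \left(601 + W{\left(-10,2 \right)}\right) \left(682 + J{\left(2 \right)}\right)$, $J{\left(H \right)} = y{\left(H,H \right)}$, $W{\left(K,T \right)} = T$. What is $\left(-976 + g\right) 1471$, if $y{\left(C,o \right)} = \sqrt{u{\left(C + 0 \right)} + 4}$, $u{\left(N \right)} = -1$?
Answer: $603507170 + 887013 \sqrt{3} \approx 6.0504 \cdot 10^{8}$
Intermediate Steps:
$y{\left(C,o \right)} = \sqrt{3}$ ($y{\left(C,o \right)} = \sqrt{-1 + 4} = \sqrt{3}$)
$J{\left(H \right)} = \sqrt{3}$
$g = 411246 + 603 \sqrt{3}$ ($g = \left(601 + 2\right) \left(682 + \sqrt{3}\right) = 603 \left(682 + \sqrt{3}\right) = 411246 + 603 \sqrt{3} \approx 4.1229 \cdot 10^{5}$)
$\left(-976 + g\right) 1471 = \left(-976 + \left(411246 + 603 \sqrt{3}\right)\right) 1471 = \left(410270 + 603 \sqrt{3}\right) 1471 = 603507170 + 887013 \sqrt{3}$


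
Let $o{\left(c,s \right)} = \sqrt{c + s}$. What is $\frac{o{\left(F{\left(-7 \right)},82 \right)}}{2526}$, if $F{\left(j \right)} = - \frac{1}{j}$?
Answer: $\frac{5 \sqrt{161}}{17682} \approx 0.003588$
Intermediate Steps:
$\frac{o{\left(F{\left(-7 \right)},82 \right)}}{2526} = \frac{\sqrt{- \frac{1}{-7} + 82}}{2526} = \sqrt{\left(-1\right) \left(- \frac{1}{7}\right) + 82} \cdot \frac{1}{2526} = \sqrt{\frac{1}{7} + 82} \cdot \frac{1}{2526} = \sqrt{\frac{575}{7}} \cdot \frac{1}{2526} = \frac{5 \sqrt{161}}{7} \cdot \frac{1}{2526} = \frac{5 \sqrt{161}}{17682}$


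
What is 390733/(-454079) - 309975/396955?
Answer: -59171311208/36049785889 ≈ -1.6414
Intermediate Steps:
390733/(-454079) - 309975/396955 = 390733*(-1/454079) - 309975*1/396955 = -390733/454079 - 61995/79391 = -59171311208/36049785889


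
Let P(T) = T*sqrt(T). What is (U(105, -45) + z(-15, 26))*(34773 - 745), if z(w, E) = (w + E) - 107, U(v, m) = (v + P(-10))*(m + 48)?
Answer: 7452132 - 1020840*I*sqrt(10) ≈ 7.4521e+6 - 3.2282e+6*I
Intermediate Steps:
P(T) = T**(3/2)
U(v, m) = (48 + m)*(v - 10*I*sqrt(10)) (U(v, m) = (v + (-10)**(3/2))*(m + 48) = (v - 10*I*sqrt(10))*(48 + m) = (48 + m)*(v - 10*I*sqrt(10)))
z(w, E) = -107 + E + w (z(w, E) = (E + w) - 107 = -107 + E + w)
(U(105, -45) + z(-15, 26))*(34773 - 745) = ((48*105 - 45*105 - 480*I*sqrt(10) - 10*I*(-45)*sqrt(10)) + (-107 + 26 - 15))*(34773 - 745) = ((5040 - 4725 - 480*I*sqrt(10) + 450*I*sqrt(10)) - 96)*34028 = ((315 - 30*I*sqrt(10)) - 96)*34028 = (219 - 30*I*sqrt(10))*34028 = 7452132 - 1020840*I*sqrt(10)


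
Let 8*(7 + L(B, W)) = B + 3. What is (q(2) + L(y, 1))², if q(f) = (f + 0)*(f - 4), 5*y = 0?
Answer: 7225/64 ≈ 112.89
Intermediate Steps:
y = 0 (y = (⅕)*0 = 0)
q(f) = f*(-4 + f)
L(B, W) = -53/8 + B/8 (L(B, W) = -7 + (B + 3)/8 = -7 + (3 + B)/8 = -7 + (3/8 + B/8) = -53/8 + B/8)
(q(2) + L(y, 1))² = (2*(-4 + 2) + (-53/8 + (⅛)*0))² = (2*(-2) + (-53/8 + 0))² = (-4 - 53/8)² = (-85/8)² = 7225/64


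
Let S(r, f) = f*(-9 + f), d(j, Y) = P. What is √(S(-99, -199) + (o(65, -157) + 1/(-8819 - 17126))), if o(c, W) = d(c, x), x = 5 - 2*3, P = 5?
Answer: 2*√6966525444995/25945 ≈ 203.46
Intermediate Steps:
x = -1 (x = 5 - 6 = -1)
d(j, Y) = 5
o(c, W) = 5
√(S(-99, -199) + (o(65, -157) + 1/(-8819 - 17126))) = √(-199*(-9 - 199) + (5 + 1/(-8819 - 17126))) = √(-199*(-208) + (5 + 1/(-25945))) = √(41392 + (5 - 1/25945)) = √(41392 + 129724/25945) = √(1074045164/25945) = 2*√6966525444995/25945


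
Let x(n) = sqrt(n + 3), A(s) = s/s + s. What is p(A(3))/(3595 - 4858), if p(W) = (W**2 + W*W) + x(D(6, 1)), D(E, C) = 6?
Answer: -35/1263 ≈ -0.027712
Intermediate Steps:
A(s) = 1 + s
x(n) = sqrt(3 + n)
p(W) = 3 + 2*W**2 (p(W) = (W**2 + W*W) + sqrt(3 + 6) = (W**2 + W**2) + sqrt(9) = 2*W**2 + 3 = 3 + 2*W**2)
p(A(3))/(3595 - 4858) = (3 + 2*(1 + 3)**2)/(3595 - 4858) = (3 + 2*4**2)/(-1263) = -(3 + 2*16)/1263 = -(3 + 32)/1263 = -1/1263*35 = -35/1263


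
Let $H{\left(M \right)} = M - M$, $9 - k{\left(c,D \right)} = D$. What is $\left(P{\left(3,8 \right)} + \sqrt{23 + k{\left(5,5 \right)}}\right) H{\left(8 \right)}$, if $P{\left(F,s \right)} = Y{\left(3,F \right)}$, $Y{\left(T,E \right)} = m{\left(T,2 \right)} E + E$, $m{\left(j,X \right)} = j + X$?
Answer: $0$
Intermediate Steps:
$m{\left(j,X \right)} = X + j$
$k{\left(c,D \right)} = 9 - D$
$H{\left(M \right)} = 0$
$Y{\left(T,E \right)} = E + E \left(2 + T\right)$ ($Y{\left(T,E \right)} = \left(2 + T\right) E + E = E \left(2 + T\right) + E = E + E \left(2 + T\right)$)
$P{\left(F,s \right)} = 6 F$ ($P{\left(F,s \right)} = F \left(3 + 3\right) = F 6 = 6 F$)
$\left(P{\left(3,8 \right)} + \sqrt{23 + k{\left(5,5 \right)}}\right) H{\left(8 \right)} = \left(6 \cdot 3 + \sqrt{23 + \left(9 - 5\right)}\right) 0 = \left(18 + \sqrt{23 + \left(9 - 5\right)}\right) 0 = \left(18 + \sqrt{23 + 4}\right) 0 = \left(18 + \sqrt{27}\right) 0 = \left(18 + 3 \sqrt{3}\right) 0 = 0$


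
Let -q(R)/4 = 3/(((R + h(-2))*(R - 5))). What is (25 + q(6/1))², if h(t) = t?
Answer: 484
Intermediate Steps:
q(R) = -12/((-5 + R)*(-2 + R)) (q(R) = -12/((R - 2)*(R - 5)) = -12/((-2 + R)*(-5 + R)) = -12/((-5 + R)*(-2 + R)))
(25 + q(6/1))² = (25 - 12/(10 + (6/1)² - 42/1))² = (25 - 12/(10 + (6*1)² - 42))² = (25 - 12/(10 + 6² - 7*6))² = (25 - 12/(10 + 36 - 42))² = (25 - 12/4)² = (25 - 12*¼)² = (25 - 3)² = 22² = 484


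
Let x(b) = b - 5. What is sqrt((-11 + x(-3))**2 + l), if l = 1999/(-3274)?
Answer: sqrt(3863041710)/3274 ≈ 18.984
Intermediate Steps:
x(b) = -5 + b
l = -1999/3274 (l = 1999*(-1/3274) = -1999/3274 ≈ -0.61057)
sqrt((-11 + x(-3))**2 + l) = sqrt((-11 + (-5 - 3))**2 - 1999/3274) = sqrt((-11 - 8)**2 - 1999/3274) = sqrt((-19)**2 - 1999/3274) = sqrt(361 - 1999/3274) = sqrt(1179915/3274) = sqrt(3863041710)/3274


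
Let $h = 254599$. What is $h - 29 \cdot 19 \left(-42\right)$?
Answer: $277741$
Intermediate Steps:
$h - 29 \cdot 19 \left(-42\right) = 254599 - 29 \cdot 19 \left(-42\right) = 254599 - 551 \left(-42\right) = 254599 - -23142 = 254599 + 23142 = 277741$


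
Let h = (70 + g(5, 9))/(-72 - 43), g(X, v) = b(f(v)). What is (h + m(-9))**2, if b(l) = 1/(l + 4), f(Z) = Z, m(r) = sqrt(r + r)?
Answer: (911 - 4485*I*sqrt(2))**2/2235025 ≈ -17.629 - 5.1706*I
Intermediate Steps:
m(r) = sqrt(2)*sqrt(r) (m(r) = sqrt(2*r) = sqrt(2)*sqrt(r))
b(l) = 1/(4 + l)
g(X, v) = 1/(4 + v)
h = -911/1495 (h = (70 + 1/(4 + 9))/(-72 - 43) = (70 + 1/13)/(-115) = (70 + 1/13)*(-1/115) = (911/13)*(-1/115) = -911/1495 ≈ -0.60936)
(h + m(-9))**2 = (-911/1495 + sqrt(2)*sqrt(-9))**2 = (-911/1495 + sqrt(2)*(3*I))**2 = (-911/1495 + 3*I*sqrt(2))**2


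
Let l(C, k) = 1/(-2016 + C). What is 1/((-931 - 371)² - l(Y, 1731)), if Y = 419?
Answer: 1597/2707240789 ≈ 5.8990e-7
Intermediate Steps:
1/((-931 - 371)² - l(Y, 1731)) = 1/((-931 - 371)² - 1/(-2016 + 419)) = 1/((-1302)² - 1/(-1597)) = 1/(1695204 - 1*(-1/1597)) = 1/(1695204 + 1/1597) = 1/(2707240789/1597) = 1597/2707240789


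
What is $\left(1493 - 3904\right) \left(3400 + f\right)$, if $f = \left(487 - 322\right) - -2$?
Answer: $-8600037$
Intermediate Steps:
$f = 167$ ($f = \left(487 - 322\right) + 2 = 165 + 2 = 167$)
$\left(1493 - 3904\right) \left(3400 + f\right) = \left(1493 - 3904\right) \left(3400 + 167\right) = \left(-2411\right) 3567 = -8600037$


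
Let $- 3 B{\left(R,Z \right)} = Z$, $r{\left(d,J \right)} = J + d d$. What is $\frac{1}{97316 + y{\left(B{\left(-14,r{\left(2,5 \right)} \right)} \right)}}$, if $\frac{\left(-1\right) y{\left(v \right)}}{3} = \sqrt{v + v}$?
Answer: $\frac{48658}{4735201955} + \frac{3 i \sqrt{6}}{9470403910} \approx 1.0276 \cdot 10^{-5} + 7.7594 \cdot 10^{-10} i$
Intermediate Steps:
$r{\left(d,J \right)} = J + d^{2}$
$B{\left(R,Z \right)} = - \frac{Z}{3}$
$y{\left(v \right)} = - 3 \sqrt{2} \sqrt{v}$ ($y{\left(v \right)} = - 3 \sqrt{v + v} = - 3 \sqrt{2 v} = - 3 \sqrt{2} \sqrt{v}$)
$\frac{1}{97316 + y{\left(B{\left(-14,r{\left(2,5 \right)} \right)} \right)}} = \frac{1}{97316 - 3 \sqrt{2} \sqrt{- \frac{5 + 2^{2}}{3}}} = \frac{1}{97316 - 3 \sqrt{2} \sqrt{- \frac{5 + 4}{3}}} = \frac{1}{97316 - 3 \sqrt{2} \sqrt{\left(- \frac{1}{3}\right) 9}} = \frac{1}{97316 - 3 \sqrt{2} \sqrt{-3}} = \frac{1}{97316 - 3 \sqrt{2} i \sqrt{3}} = \frac{1}{97316 - 3 i \sqrt{6}}$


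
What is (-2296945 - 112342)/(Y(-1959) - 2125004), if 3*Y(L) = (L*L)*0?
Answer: 2409287/2125004 ≈ 1.1338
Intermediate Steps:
Y(L) = 0 (Y(L) = ((L*L)*0)/3 = (L**2*0)/3 = (1/3)*0 = 0)
(-2296945 - 112342)/(Y(-1959) - 2125004) = (-2296945 - 112342)/(0 - 2125004) = -2409287/(-2125004) = -2409287*(-1/2125004) = 2409287/2125004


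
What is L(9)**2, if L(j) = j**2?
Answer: 6561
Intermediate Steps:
L(9)**2 = (9**2)**2 = 81**2 = 6561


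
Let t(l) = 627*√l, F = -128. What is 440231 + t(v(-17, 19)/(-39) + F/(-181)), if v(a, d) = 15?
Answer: 440231 + 627*√1785927/2353 ≈ 4.4059e+5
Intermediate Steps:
440231 + t(v(-17, 19)/(-39) + F/(-181)) = 440231 + 627*√(15/(-39) - 128/(-181)) = 440231 + 627*√(15*(-1/39) - 128*(-1/181)) = 440231 + 627*√(-5/13 + 128/181) = 440231 + 627*√(759/2353) = 440231 + 627*(√1785927/2353) = 440231 + 627*√1785927/2353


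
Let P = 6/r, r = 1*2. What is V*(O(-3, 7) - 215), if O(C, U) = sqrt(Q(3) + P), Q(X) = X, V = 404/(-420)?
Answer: 4343/21 - 101*sqrt(6)/105 ≈ 204.45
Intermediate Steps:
r = 2
V = -101/105 (V = 404*(-1/420) = -101/105 ≈ -0.96190)
P = 3 (P = 6/2 = 6*(1/2) = 3)
O(C, U) = sqrt(6) (O(C, U) = sqrt(3 + 3) = sqrt(6))
V*(O(-3, 7) - 215) = -101*(sqrt(6) - 215)/105 = -101*(-215 + sqrt(6))/105 = 4343/21 - 101*sqrt(6)/105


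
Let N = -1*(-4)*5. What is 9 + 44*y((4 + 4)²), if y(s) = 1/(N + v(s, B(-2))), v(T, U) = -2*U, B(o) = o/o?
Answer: 103/9 ≈ 11.444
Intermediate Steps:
B(o) = 1
N = 20 (N = 4*5 = 20)
y(s) = 1/18 (y(s) = 1/(20 - 2*1) = 1/(20 - 2) = 1/18)
9 + 44*y((4 + 4)²) = 9 + 44*(1/18) = 9 + 22/9 = 103/9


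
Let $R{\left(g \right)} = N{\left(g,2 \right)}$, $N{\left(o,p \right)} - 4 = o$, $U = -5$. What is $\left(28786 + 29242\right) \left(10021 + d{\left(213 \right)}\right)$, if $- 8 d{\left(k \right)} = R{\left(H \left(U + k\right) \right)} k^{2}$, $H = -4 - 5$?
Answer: $615310488110$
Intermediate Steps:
$N{\left(o,p \right)} = 4 + o$
$H = -9$ ($H = -4 - 5 = -9$)
$R{\left(g \right)} = 4 + g$
$d{\left(k \right)} = - \frac{k^{2} \left(49 - 9 k\right)}{8}$ ($d{\left(k \right)} = - \frac{\left(4 - 9 \left(-5 + k\right)\right) k^{2}}{8} = - \frac{\left(4 - \left(-45 + 9 k\right)\right) k^{2}}{8} = - \frac{\left(49 - 9 k\right) k^{2}}{8} = - \frac{k^{2} \left(49 - 9 k\right)}{8}$)
$\left(28786 + 29242\right) \left(10021 + d{\left(213 \right)}\right) = \left(28786 + 29242\right) \left(10021 + \frac{213^{2} \left(-49 + 9 \cdot 213\right)}{8}\right) = 58028 \left(10021 + \frac{1}{8} \cdot 45369 \left(-49 + 1917\right)\right) = 58028 \left(10021 + \frac{1}{8} \cdot 45369 \cdot 1868\right) = 58028 \left(10021 + \frac{21187323}{2}\right) = 58028 \cdot \frac{21207365}{2} = 615310488110$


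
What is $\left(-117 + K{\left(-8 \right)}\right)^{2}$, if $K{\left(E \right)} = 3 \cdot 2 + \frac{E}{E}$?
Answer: $12100$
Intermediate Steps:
$K{\left(E \right)} = 7$ ($K{\left(E \right)} = 6 + 1 = 7$)
$\left(-117 + K{\left(-8 \right)}\right)^{2} = \left(-117 + 7\right)^{2} = \left(-110\right)^{2} = 12100$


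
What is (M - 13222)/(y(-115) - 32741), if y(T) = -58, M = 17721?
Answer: -4499/32799 ≈ -0.13717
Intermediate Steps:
(M - 13222)/(y(-115) - 32741) = (17721 - 13222)/(-58 - 32741) = 4499/(-32799) = 4499*(-1/32799) = -4499/32799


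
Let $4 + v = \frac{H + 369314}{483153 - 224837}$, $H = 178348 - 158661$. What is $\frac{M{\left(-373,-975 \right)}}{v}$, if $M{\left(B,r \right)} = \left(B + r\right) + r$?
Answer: $\frac{600068068}{644263} \approx 931.4$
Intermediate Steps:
$H = 19687$
$v = - \frac{644263}{258316}$ ($v = -4 + \frac{19687 + 369314}{483153 - 224837} = -4 + \frac{389001}{258316} = - \frac{644263}{258316} \approx -2.4941$)
$M{\left(B,r \right)} = B + 2 r$
$\frac{M{\left(-373,-975 \right)}}{v} = \frac{-373 + 2 \left(-975\right)}{- \frac{644263}{258316}} = \left(-373 - 1950\right) \left(- \frac{258316}{644263}\right) = \left(-2323\right) \left(- \frac{258316}{644263}\right) = \frac{600068068}{644263}$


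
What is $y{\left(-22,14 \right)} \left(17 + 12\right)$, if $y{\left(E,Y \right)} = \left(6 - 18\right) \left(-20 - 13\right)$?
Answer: $11484$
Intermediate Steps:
$y{\left(E,Y \right)} = 396$ ($y{\left(E,Y \right)} = \left(-12\right) \left(-33\right) = 396$)
$y{\left(-22,14 \right)} \left(17 + 12\right) = 396 \left(17 + 12\right) = 396 \cdot 29 = 11484$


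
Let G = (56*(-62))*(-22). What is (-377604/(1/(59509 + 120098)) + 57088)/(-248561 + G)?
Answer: 67820264540/172177 ≈ 3.9390e+5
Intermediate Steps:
G = 76384 (G = -3472*(-22) = 76384)
(-377604/(1/(59509 + 120098)) + 57088)/(-248561 + G) = (-377604/(1/(59509 + 120098)) + 57088)/(-248561 + 76384) = (-377604/(1/179607) + 57088)/(-172177) = (-377604/1/179607 + 57088)*(-1/172177) = (-377604*179607 + 57088)*(-1/172177) = (-67820321628 + 57088)*(-1/172177) = -67820264540*(-1/172177) = 67820264540/172177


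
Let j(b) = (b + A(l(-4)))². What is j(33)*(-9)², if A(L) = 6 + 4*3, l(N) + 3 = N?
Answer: 210681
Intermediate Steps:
l(N) = -3 + N
A(L) = 18 (A(L) = 6 + 12 = 18)
j(b) = (18 + b)² (j(b) = (b + 18)² = (18 + b)²)
j(33)*(-9)² = (18 + 33)²*(-9)² = 51²*81 = 2601*81 = 210681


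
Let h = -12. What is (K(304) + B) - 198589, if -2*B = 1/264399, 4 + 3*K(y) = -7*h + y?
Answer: -104945779879/528798 ≈ -1.9846e+5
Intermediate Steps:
K(y) = 80/3 + y/3 (K(y) = -4/3 + (-7*(-12) + y)/3 = -4/3 + (84 + y)/3 = -4/3 + (28 + y/3) = 80/3 + y/3)
B = -1/528798 (B = -½/264399 = -½*1/264399 = -1/528798 ≈ -1.8911e-6)
(K(304) + B) - 198589 = ((80/3 + (⅓)*304) - 1/528798) - 198589 = ((80/3 + 304/3) - 1/528798) - 198589 = (128 - 1/528798) - 198589 = 67686143/528798 - 198589 = -104945779879/528798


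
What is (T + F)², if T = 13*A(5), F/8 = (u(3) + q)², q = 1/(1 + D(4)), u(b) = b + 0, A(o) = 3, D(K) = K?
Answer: 9138529/625 ≈ 14622.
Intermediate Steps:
u(b) = b
q = ⅕ (q = 1/(1 + 4) = 1/5 = ⅕ ≈ 0.20000)
F = 2048/25 (F = 8*(3 + ⅕)² = 8*(16/5)² = 8*(256/25) = 2048/25 ≈ 81.920)
T = 39 (T = 13*3 = 39)
(T + F)² = (39 + 2048/25)² = (3023/25)² = 9138529/625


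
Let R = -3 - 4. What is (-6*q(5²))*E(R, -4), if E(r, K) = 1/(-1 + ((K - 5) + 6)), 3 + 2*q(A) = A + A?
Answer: 141/4 ≈ 35.250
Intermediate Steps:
R = -7
q(A) = -3/2 + A (q(A) = -3/2 + (A + A)/2 = -3/2 + (2*A)/2 = -3/2 + A)
E(r, K) = 1/K (E(r, K) = 1/(-1 + ((-5 + K) + 6)) = 1/(-1 + (1 + K)) = 1/K)
(-6*q(5²))*E(R, -4) = -6*(-3/2 + 5²)/(-4) = -6*(-3/2 + 25)*(-¼) = -6*47/2*(-¼) = -141*(-¼) = 141/4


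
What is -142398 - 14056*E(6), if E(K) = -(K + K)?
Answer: 26274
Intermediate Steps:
E(K) = -2*K
-142398 - 14056*E(6) = -142398 - 14056*(-2*6) = -142398 - 14056*(-12) = -142398 - 1*(-168672) = -142398 + 168672 = 26274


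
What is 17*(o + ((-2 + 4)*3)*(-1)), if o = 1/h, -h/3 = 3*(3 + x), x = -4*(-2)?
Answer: -10115/99 ≈ -102.17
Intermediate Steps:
x = 8
h = -99 (h = -9*(3 + 8) = -9*11 = -3*33 = -99)
o = -1/99 (o = 1/(-99) = -1/99 ≈ -0.010101)
17*(o + ((-2 + 4)*3)*(-1)) = 17*(-1/99 + ((-2 + 4)*3)*(-1)) = 17*(-1/99 + (2*3)*(-1)) = 17*(-1/99 + 6*(-1)) = 17*(-1/99 - 6) = 17*(-595/99) = -10115/99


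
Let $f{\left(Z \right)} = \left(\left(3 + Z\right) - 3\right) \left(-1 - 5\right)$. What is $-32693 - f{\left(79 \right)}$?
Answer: $-32219$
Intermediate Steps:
$f{\left(Z \right)} = - 6 Z$ ($f{\left(Z \right)} = Z \left(-6\right) = - 6 Z$)
$-32693 - f{\left(79 \right)} = -32693 - \left(-6\right) 79 = -32693 - -474 = -32693 + 474 = -32219$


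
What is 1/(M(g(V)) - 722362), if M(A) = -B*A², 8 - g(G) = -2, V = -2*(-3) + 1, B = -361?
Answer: -1/686262 ≈ -1.4572e-6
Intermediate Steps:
V = 7 (V = 6 + 1 = 7)
g(G) = 10 (g(G) = 8 - 1*(-2) = 8 + 2 = 10)
M(A) = 361*A² (M(A) = -(-361)*A² = 361*A²)
1/(M(g(V)) - 722362) = 1/(361*10² - 722362) = 1/(361*100 - 722362) = 1/(36100 - 722362) = 1/(-686262) = -1/686262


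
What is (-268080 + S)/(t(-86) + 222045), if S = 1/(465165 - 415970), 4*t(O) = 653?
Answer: -52752782396/43726139435 ≈ -1.2064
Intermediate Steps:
t(O) = 653/4 (t(O) = (¼)*653 = 653/4)
S = 1/49195 ≈ 2.0327e-5
(-268080 + S)/(t(-86) + 222045) = (-268080 + 1/49195)/(653/4 + 222045) = -13188195599/(49195*888833/4) = -13188195599/49195*4/888833 = -52752782396/43726139435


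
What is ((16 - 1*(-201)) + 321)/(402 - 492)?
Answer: -269/45 ≈ -5.9778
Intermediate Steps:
((16 - 1*(-201)) + 321)/(402 - 492) = ((16 + 201) + 321)/(-90) = (217 + 321)*(-1/90) = 538*(-1/90) = -269/45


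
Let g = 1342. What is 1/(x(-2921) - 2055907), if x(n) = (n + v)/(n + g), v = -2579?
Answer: -1579/3246271653 ≈ -4.8640e-7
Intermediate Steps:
x(n) = (-2579 + n)/(1342 + n) (x(n) = (n - 2579)/(n + 1342) = (-2579 + n)/(1342 + n))
1/(x(-2921) - 2055907) = 1/((-2579 - 2921)/(1342 - 2921) - 2055907) = 1/(-5500/(-1579) - 2055907) = 1/(-1/1579*(-5500) - 2055907) = 1/(5500/1579 - 2055907) = 1/(-3246271653/1579) = -1579/3246271653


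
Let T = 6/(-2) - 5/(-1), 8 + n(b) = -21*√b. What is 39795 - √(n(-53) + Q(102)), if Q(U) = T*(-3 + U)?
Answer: 39795 - √(190 - 21*I*√53) ≈ 39780.0 + 5.1899*I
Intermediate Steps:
n(b) = -8 - 21*√b
T = 2 (T = 6*(-½) - 5*(-1) = -3 + 5 = 2)
Q(U) = -6 + 2*U (Q(U) = 2*(-3 + U) = -6 + 2*U)
39795 - √(n(-53) + Q(102)) = 39795 - √((-8 - 21*I*√53) + (-6 + 2*102)) = 39795 - √((-8 - 21*I*√53) + (-6 + 204)) = 39795 - √((-8 - 21*I*√53) + 198) = 39795 - √(190 - 21*I*√53)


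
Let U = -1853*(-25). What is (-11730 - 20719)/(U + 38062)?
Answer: -32449/84387 ≈ -0.38453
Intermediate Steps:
U = 46325
(-11730 - 20719)/(U + 38062) = (-11730 - 20719)/(46325 + 38062) = -32449/84387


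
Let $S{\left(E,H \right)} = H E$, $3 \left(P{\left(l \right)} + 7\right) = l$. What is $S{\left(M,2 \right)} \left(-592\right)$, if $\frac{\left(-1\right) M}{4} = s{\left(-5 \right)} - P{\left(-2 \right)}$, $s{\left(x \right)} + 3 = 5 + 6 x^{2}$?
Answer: $\frac{2268544}{3} \approx 7.5618 \cdot 10^{5}$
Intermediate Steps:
$P{\left(l \right)} = -7 + \frac{l}{3}$
$s{\left(x \right)} = 2 + 6 x^{2}$ ($s{\left(x \right)} = -3 + \left(5 + 6 x^{2}\right) = 2 + 6 x^{2}$)
$M = - \frac{1916}{3}$ ($M = - 4 \left(\left(2 + 6 \left(-5\right)^{2}\right) - \left(-7 + \frac{1}{3} \left(-2\right)\right)\right) = - 4 \left(\left(2 + 6 \cdot 25\right) - \left(-7 - \frac{2}{3}\right)\right) = - 4 \left(\left(2 + 150\right) - - \frac{23}{3}\right) = - 4 \left(152 + \frac{23}{3}\right) = \left(-4\right) \frac{479}{3} = - \frac{1916}{3} \approx -638.67$)
$S{\left(E,H \right)} = E H$
$S{\left(M,2 \right)} \left(-592\right) = \left(- \frac{1916}{3}\right) 2 \left(-592\right) = \left(- \frac{3832}{3}\right) \left(-592\right) = \frac{2268544}{3}$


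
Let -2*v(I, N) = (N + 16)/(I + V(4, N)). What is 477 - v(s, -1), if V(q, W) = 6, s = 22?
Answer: 26727/56 ≈ 477.27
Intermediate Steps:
v(I, N) = -(16 + N)/(2*(6 + I)) (v(I, N) = -(N + 16)/(2*(I + 6)) = -(16 + N)/(2*(6 + I)))
477 - v(s, -1) = 477 - (-16 - 1*(-1))/(2*(6 + 22)) = 477 - (-16 + 1)/(2*28) = 477 - (-15)/(2*28) = 477 - 1*(-15/56) = 477 + 15/56 = 26727/56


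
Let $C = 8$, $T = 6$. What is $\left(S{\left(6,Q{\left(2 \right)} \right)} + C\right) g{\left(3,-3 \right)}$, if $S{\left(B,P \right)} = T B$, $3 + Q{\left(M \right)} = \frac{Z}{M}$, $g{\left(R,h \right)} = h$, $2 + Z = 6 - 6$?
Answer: $-132$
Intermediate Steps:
$Z = -2$ ($Z = -2 + \left(6 - 6\right) = -2 + 0 = -2$)
$Q{\left(M \right)} = -3 - \frac{2}{M}$
$S{\left(B,P \right)} = 6 B$
$\left(S{\left(6,Q{\left(2 \right)} \right)} + C\right) g{\left(3,-3 \right)} = \left(6 \cdot 6 + 8\right) \left(-3\right) = \left(36 + 8\right) \left(-3\right) = 44 \left(-3\right) = -132$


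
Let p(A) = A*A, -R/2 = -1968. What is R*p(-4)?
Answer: 62976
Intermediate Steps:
R = 3936 (R = -2*(-1968) = 3936)
p(A) = A**2
R*p(-4) = 3936*(-4)**2 = 3936*16 = 62976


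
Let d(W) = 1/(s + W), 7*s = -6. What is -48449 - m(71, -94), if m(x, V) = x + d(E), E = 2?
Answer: -388167/8 ≈ -48521.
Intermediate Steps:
s = -6/7 (s = (⅐)*(-6) = -6/7 ≈ -0.85714)
d(W) = 1/(-6/7 + W)
m(x, V) = 7/8 + x (m(x, V) = x + 7/(-6 + 7*2) = x + 7/(-6 + 14) = x + 7/8 = 7/8 + x)
-48449 - m(71, -94) = -48449 - (7/8 + 71) = -48449 - 1*575/8 = -48449 - 575/8 = -388167/8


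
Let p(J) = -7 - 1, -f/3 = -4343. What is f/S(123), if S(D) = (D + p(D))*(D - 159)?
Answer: -4343/1380 ≈ -3.1471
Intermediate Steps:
f = 13029 (f = -3*(-4343) = 13029)
p(J) = -8
S(D) = (-159 + D)*(-8 + D) (S(D) = (D - 8)*(D - 159) = (-8 + D)*(-159 + D) = (-159 + D)*(-8 + D))
f/S(123) = 13029/(1272 + 123² - 167*123) = 13029/(1272 + 15129 - 20541) = 13029/(-4140) = 13029*(-1/4140) = -4343/1380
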